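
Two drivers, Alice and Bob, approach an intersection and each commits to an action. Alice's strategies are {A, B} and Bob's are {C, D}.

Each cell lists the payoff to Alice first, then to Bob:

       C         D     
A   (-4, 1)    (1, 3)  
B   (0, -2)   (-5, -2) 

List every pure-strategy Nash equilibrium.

(A, D) and (B, C)

(A, C): Alice prefers B (0 > -4); Bob prefers D (3 > 1) — not an equilibrium.
(A, D): Alice gets 1 ≥ -5 from B, and Bob gets 3 ≥ 1 from C — Nash equilibrium.
(B, C): Alice gets 0 ≥ -4 from A, and Bob gets -2 ≥ -2 from D — Nash equilibrium.
(B, D): Alice prefers A (1 > -5) — not an equilibrium.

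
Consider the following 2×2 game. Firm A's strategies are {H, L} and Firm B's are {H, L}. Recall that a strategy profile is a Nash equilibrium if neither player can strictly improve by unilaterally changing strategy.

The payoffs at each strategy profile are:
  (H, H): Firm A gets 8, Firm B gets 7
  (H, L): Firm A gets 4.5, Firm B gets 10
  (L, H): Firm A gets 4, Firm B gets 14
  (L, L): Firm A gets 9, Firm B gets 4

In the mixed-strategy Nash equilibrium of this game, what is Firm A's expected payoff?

108/17

First find q, the probability Firm B plays H, from Firm A's indifference between H and L: 8q + 4.5(1−q) = 4q + 9(1−q), giving q = 9/17.
Since Firm A is indifferent in equilibrium, Firm A's expected payoff equals the payoff from either row against (9/17, 8/17). Using H: 8(9/17) + 4.5(8/17) = 108/17.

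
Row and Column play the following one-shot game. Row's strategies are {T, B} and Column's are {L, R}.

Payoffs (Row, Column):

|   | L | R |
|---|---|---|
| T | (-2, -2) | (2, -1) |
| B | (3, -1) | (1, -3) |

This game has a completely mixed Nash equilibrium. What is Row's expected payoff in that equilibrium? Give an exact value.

4/3

First find y, the probability Column plays L, from Row's indifference between T and B: −2y + 2(1−y) = 3y + (1−y), giving y = 1/6.
Since Row is indifferent in equilibrium, Row's expected payoff equals the payoff from either row against (1/6, 5/6). Using T: −2(1/6) + 2(5/6) = 4/3.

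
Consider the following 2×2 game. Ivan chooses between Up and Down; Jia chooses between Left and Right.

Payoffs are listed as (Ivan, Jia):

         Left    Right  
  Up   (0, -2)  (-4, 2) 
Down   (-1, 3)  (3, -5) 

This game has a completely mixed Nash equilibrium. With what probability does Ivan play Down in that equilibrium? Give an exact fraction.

1/3

Let x be the probability that Ivan plays Up. In a completely mixed equilibrium, Jia must be indifferent between Left and Right.
Jia's expected payoff from Left is −2x + 3(1−x); from Right it is 2x − 5(1−x).
Setting these equal: −5x + 3 = 7x − 5, so x = 2/3.
Therefore Ivan plays Down with probability 1 − 2/3 = 1/3.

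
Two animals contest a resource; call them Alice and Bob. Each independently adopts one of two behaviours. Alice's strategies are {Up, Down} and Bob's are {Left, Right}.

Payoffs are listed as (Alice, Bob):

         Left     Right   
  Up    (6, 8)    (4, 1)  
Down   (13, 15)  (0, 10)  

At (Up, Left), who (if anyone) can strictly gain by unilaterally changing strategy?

Alice

Alice at (Up, Left) earns 6; deviating to Down yields 13 — a strict improvement.
Bob earns 8; deviating to Right yields 1 — not better.
Only Alice has a strictly profitable deviation.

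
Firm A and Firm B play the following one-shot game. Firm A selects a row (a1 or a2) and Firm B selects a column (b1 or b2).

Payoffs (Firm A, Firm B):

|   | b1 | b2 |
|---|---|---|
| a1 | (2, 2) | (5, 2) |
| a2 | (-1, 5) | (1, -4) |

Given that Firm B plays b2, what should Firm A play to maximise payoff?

a1

Against b2, Firm A earns 5 from a1 and 1 from a2.
So a1 is the best response.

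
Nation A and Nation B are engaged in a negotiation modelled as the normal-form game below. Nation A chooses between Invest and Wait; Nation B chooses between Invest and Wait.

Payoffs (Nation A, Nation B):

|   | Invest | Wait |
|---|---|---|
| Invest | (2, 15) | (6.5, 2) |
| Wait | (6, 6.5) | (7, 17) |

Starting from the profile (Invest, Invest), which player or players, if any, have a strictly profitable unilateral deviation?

Nation A at (Invest, Invest) earns 2; deviating to Wait yields 6 — a strict improvement.
Nation B earns 15; deviating to Wait yields 2 — not better.
Only Nation A has a strictly profitable deviation.

Nation A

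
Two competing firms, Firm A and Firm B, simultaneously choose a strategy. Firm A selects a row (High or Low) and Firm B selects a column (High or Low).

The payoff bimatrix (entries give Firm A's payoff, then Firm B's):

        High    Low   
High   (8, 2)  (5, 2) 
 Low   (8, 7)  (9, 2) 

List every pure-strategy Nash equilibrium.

(High, High): Firm A gets 8 ≥ 8 from Low, and Firm B gets 2 ≥ 2 from Low — Nash equilibrium.
(High, Low): Firm A prefers Low (9 > 5) — not an equilibrium.
(Low, High): Firm A gets 8 ≥ 8 from High, and Firm B gets 7 ≥ 2 from Low — Nash equilibrium.
(Low, Low): Firm B prefers High (7 > 2) — not an equilibrium.

(High, High) and (Low, High)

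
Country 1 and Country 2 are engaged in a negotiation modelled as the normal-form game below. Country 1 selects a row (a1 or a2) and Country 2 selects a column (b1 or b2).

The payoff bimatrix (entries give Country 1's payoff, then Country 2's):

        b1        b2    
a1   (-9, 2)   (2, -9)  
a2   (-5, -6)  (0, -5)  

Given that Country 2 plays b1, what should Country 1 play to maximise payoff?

a2

Against b1, Country 1 earns -9 from a1 and -5 from a2.
So a2 is the best response.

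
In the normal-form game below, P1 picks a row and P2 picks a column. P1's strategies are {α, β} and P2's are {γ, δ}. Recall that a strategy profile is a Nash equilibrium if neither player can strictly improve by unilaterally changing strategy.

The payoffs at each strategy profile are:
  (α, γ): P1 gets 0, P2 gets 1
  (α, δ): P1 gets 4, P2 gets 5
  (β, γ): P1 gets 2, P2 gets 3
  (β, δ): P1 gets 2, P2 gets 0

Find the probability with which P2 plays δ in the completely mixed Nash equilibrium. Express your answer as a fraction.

Let y be the probability that P2 plays γ. In a completely mixed equilibrium, P1 must be indifferent between α and β.
P1's expected payoff from α is 4(1−y); from β it is 2y + 2(1−y).
Setting these equal: −4y + 4 = 2, so y = 1/2.
Therefore P2 plays δ with probability 1 − 1/2 = 1/2.

1/2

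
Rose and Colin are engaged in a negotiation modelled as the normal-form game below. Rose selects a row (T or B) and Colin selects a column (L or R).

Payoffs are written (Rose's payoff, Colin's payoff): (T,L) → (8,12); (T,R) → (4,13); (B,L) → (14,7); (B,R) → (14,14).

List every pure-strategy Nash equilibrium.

(B, R)

(T, L): Rose prefers B (14 > 8); Colin prefers R (13 > 12) — not an equilibrium.
(T, R): Rose prefers B (14 > 4) — not an equilibrium.
(B, L): Colin prefers R (14 > 7) — not an equilibrium.
(B, R): Rose gets 14 ≥ 4 from T, and Colin gets 14 ≥ 7 from L — Nash equilibrium.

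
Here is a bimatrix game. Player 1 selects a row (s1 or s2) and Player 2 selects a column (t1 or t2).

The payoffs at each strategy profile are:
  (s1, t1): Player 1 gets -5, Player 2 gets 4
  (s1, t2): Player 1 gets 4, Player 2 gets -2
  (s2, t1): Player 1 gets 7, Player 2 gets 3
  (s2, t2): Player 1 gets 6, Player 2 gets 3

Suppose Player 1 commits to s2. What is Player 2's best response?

either — both t1 and t2 are best responses

Against s2, Player 2 earns 3 from t1 and 3 from t2.
So either strategy is a best response.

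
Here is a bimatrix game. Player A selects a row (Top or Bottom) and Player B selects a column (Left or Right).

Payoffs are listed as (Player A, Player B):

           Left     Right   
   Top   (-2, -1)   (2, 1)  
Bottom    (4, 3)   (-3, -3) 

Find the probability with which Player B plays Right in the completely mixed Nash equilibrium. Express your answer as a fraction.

6/11

Let q be the probability that Player B plays Left. In a completely mixed equilibrium, Player A must be indifferent between Top and Bottom.
Player A's expected payoff from Top is −2q + 2(1−q); from Bottom it is 4q − 3(1−q).
Setting these equal: −4q + 2 = 7q − 3, so q = 5/11.
Therefore Player B plays Right with probability 1 − 5/11 = 6/11.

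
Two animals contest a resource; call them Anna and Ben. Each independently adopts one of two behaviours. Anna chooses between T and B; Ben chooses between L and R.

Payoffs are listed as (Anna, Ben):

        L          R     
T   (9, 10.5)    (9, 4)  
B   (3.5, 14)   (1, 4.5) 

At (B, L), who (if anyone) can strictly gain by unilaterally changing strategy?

Anna

Anna at (B, L) earns 3.5; deviating to T yields 9 — a strict improvement.
Ben earns 14; deviating to R yields 4.5 — not better.
Only Anna has a strictly profitable deviation.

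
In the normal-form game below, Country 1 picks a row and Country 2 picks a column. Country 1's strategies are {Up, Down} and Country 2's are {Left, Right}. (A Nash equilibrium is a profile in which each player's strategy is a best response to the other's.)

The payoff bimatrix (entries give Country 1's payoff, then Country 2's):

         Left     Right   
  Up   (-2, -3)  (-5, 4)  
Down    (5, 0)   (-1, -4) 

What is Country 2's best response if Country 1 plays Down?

Left

Against Down, Country 2 earns 0 from Left and -4 from Right.
So Left is the best response.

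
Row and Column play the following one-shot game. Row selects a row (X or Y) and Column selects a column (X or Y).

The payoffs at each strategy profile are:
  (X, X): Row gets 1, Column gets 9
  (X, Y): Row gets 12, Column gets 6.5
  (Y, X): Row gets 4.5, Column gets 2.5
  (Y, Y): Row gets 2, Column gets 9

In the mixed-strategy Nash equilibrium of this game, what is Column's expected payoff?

First find p, the probability Row plays X, from Column's indifference between X and Y: 9p + 2.5(1−p) = 6.5p + 9(1−p), giving p = 13/18.
Since Column is indifferent in equilibrium, Column's expected payoff equals the payoff from either column against (13/18, 5/18). Using X: 9(13/18) + 2.5(5/18) = 259/36.

259/36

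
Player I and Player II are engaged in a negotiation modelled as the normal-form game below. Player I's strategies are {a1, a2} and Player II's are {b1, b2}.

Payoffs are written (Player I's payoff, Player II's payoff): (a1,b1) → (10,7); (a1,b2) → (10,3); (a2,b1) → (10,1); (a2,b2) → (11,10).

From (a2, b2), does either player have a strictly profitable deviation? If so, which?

Player I at (a2, b2) earns 11; deviating to a1 yields 10 — not better.
Player II earns 10; deviating to b1 yields 1 — not better.
Neither player can strictly improve; the profile is a Nash equilibrium.

Neither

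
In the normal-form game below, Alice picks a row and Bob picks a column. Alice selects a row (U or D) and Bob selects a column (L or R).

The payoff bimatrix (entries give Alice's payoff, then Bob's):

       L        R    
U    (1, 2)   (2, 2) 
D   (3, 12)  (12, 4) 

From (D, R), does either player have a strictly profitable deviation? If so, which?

Bob

Alice at (D, R) earns 12; deviating to U yields 2 — not better.
Bob earns 4; deviating to L yields 12 — a strict improvement.
Only Bob has a strictly profitable deviation.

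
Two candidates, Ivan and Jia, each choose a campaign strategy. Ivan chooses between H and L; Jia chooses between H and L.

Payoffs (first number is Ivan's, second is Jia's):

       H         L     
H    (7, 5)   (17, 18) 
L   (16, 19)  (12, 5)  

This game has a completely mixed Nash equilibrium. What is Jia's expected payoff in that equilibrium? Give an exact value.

First find p, the probability Ivan plays H, from Jia's indifference between H and L: 5p + 19(1−p) = 18p + 5(1−p), giving p = 14/27.
Since Jia is indifferent in equilibrium, Jia's expected payoff equals the payoff from either column against (14/27, 13/27). Using H: 5(14/27) + 19(13/27) = 317/27.

317/27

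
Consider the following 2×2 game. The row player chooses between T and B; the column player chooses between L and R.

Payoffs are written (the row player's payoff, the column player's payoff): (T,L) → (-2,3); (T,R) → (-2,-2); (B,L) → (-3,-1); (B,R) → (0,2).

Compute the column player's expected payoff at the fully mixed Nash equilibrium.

1/2

First find p, the probability the row player plays T, from the column player's indifference between L and R: 3p − (1−p) = −2p + 2(1−p), giving p = 3/8.
Since the column player is indifferent in equilibrium, the column player's expected payoff equals the payoff from either column against (3/8, 5/8). Using L: 3(3/8) − (5/8) = 1/2.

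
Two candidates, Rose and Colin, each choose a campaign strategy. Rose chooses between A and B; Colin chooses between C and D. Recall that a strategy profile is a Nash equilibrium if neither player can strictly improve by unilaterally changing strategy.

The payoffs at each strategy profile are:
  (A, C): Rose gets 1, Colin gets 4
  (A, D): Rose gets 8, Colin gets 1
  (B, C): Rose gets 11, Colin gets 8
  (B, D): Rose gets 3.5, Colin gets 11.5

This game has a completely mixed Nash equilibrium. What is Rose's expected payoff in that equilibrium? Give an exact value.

169/29

First find q, the probability Colin plays C, from Rose's indifference between A and B: q + 8(1−q) = 11q + 3.5(1−q), giving q = 9/29.
Since Rose is indifferent in equilibrium, Rose's expected payoff equals the payoff from either row against (9/29, 20/29). Using A: (9/29) + 8(20/29) = 169/29.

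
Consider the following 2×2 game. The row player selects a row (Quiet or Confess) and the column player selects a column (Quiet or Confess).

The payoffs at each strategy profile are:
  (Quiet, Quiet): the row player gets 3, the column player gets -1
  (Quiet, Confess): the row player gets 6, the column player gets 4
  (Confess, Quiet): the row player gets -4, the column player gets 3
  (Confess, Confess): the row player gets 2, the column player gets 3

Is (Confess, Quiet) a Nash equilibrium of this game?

At (Confess, Quiet), the row player earns -4; switching to Quiet would give 3, so the row player would deviate.
The column player earns 3; switching to Confess would give 3, so the column player has no profitable deviation.
Since at least one player can profitably deviate, this is not a Nash equilibrium.

No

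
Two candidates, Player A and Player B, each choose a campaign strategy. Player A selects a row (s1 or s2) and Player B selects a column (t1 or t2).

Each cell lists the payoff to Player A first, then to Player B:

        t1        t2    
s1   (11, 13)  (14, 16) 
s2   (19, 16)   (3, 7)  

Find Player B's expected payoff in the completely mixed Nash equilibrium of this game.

First find p, the probability Player A plays s1, from Player B's indifference between t1 and t2: 13p + 16(1−p) = 16p + 7(1−p), giving p = 3/4.
Since Player B is indifferent in equilibrium, Player B's expected payoff equals the payoff from either column against (3/4, 1/4). Using t1: 13(3/4) + 16(1/4) = 55/4.

55/4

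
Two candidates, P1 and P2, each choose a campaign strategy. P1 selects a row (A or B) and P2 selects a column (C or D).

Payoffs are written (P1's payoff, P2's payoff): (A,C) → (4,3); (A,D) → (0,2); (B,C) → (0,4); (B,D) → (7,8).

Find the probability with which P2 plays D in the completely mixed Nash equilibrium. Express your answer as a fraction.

4/11

Let c be the probability that P2 plays C. In a completely mixed equilibrium, P1 must be indifferent between A and B.
P1's expected payoff from A is 4c; from B it is 7(1−c).
Setting these equal: 4c = −7c + 7, so c = 7/11.
Therefore P2 plays D with probability 1 − 7/11 = 4/11.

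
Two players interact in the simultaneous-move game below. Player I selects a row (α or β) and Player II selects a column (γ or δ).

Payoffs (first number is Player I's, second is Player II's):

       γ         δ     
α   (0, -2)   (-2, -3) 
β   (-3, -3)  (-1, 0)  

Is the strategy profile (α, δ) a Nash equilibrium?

At (α, δ), Player I earns -2; switching to β would give -1, so Player I would deviate.
Player II earns -3; switching to γ would give -2, so Player II would deviate.
Since at least one player can profitably deviate, this is not a Nash equilibrium.

No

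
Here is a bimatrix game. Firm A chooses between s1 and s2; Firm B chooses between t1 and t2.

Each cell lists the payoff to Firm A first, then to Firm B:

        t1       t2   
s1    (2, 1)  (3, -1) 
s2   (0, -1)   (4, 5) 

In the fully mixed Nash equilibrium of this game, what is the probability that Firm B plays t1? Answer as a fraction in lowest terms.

1/3

Let q be the probability that Firm B plays t1. In a completely mixed equilibrium, Firm A must be indifferent between s1 and s2.
Firm A's expected payoff from s1 is 2q + 3(1−q); from s2 it is 4(1−q).
Setting these equal: −q + 3 = −4q + 4, so q = 1/3.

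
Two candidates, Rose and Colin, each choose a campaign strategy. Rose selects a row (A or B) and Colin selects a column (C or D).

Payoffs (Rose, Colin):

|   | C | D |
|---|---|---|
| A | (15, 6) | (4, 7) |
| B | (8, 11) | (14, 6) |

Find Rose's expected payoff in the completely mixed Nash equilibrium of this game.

178/17

First find q, the probability Colin plays C, from Rose's indifference between A and B: 15q + 4(1−q) = 8q + 14(1−q), giving q = 10/17.
Since Rose is indifferent in equilibrium, Rose's expected payoff equals the payoff from either row against (10/17, 7/17). Using A: 15(10/17) + 4(7/17) = 178/17.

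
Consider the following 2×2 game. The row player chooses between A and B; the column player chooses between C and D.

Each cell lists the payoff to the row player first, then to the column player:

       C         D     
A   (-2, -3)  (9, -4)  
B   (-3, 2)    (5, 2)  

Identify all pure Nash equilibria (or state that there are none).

(A, C): the row player gets -2 ≥ -3 from B, and the column player gets -3 ≥ -4 from D — Nash equilibrium.
(A, D): the column player prefers C (-3 > -4) — not an equilibrium.
(B, C): the row player prefers A (-2 > -3) — not an equilibrium.
(B, D): the row player prefers A (9 > 5) — not an equilibrium.

(A, C)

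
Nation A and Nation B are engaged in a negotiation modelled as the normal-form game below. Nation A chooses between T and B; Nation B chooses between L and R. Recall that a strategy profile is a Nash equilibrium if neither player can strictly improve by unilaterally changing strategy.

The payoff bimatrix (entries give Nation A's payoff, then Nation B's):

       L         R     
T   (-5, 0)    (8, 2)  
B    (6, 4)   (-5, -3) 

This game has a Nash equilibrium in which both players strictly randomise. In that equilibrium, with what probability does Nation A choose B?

2/9

Let r be the probability that Nation A plays T. In a completely mixed equilibrium, Nation B must be indifferent between L and R.
Nation B's expected payoff from L is 4(1−r); from R it is 2r − 3(1−r).
Setting these equal: −4r + 4 = 5r − 3, so r = 7/9.
Therefore Nation A plays B with probability 1 − 7/9 = 2/9.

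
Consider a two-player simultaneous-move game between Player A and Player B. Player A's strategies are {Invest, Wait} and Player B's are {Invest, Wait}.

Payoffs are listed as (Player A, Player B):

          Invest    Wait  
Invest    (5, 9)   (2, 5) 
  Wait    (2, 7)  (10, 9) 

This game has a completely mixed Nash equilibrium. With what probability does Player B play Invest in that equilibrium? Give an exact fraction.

Let y be the probability that Player B plays Invest. In a completely mixed equilibrium, Player A must be indifferent between Invest and Wait.
Player A's expected payoff from Invest is 5y + 2(1−y); from Wait it is 2y + 10(1−y).
Setting these equal: 3y + 2 = −8y + 10, so y = 8/11.

8/11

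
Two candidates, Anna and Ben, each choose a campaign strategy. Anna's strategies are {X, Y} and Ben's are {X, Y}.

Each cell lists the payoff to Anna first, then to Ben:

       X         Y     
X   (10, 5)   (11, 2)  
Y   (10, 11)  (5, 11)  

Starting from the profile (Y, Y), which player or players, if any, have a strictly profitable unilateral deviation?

Anna

Anna at (Y, Y) earns 5; deviating to X yields 11 — a strict improvement.
Ben earns 11; deviating to X yields 11 — not better.
Only Anna has a strictly profitable deviation.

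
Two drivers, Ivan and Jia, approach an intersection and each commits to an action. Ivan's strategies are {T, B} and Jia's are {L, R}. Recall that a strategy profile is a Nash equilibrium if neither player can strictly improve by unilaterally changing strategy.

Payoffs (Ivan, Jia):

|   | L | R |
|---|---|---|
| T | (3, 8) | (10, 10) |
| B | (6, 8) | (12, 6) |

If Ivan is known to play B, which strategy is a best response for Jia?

L

Against B, Jia earns 8 from L and 6 from R.
So L is the best response.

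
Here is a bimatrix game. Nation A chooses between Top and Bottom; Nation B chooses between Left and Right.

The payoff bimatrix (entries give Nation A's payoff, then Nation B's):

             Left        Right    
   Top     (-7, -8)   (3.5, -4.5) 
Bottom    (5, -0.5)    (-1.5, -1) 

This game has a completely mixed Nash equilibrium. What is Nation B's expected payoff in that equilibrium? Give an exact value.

-23/16

First find p, the probability Nation A plays Top, from Nation B's indifference between Left and Right: −8p − 0.5(1−p) = −4.5p − (1−p), giving p = 1/8.
Since Nation B is indifferent in equilibrium, Nation B's expected payoff equals the payoff from either column against (1/8, 7/8). Using Left: −8(1/8) − 0.5(7/8) = -23/16.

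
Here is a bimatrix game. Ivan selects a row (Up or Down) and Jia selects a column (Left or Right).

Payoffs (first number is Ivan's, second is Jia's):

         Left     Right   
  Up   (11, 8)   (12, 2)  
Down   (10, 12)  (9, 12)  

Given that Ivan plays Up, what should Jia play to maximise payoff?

Against Up, Jia earns 8 from Left and 2 from Right.
So Left is the best response.

Left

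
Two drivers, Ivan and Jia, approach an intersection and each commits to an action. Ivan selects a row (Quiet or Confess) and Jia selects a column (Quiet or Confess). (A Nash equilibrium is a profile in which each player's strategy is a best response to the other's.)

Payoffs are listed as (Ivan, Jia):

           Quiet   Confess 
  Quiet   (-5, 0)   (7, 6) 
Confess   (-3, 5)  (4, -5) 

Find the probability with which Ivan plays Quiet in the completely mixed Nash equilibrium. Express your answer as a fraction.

5/8

Let r be the probability that Ivan plays Quiet. In a completely mixed equilibrium, Jia must be indifferent between Quiet and Confess.
Jia's expected payoff from Quiet is 5(1−r); from Confess it is 6r − 5(1−r).
Setting these equal: −5r + 5 = 11r − 5, so r = 5/8.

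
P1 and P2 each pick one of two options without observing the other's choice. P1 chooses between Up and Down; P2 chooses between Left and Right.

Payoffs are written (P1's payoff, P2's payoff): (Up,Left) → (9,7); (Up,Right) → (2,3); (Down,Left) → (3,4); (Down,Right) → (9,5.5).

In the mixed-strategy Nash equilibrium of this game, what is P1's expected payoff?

75/13

First find y, the probability P2 plays Left, from P1's indifference between Up and Down: 9y + 2(1−y) = 3y + 9(1−y), giving y = 7/13.
Since P1 is indifferent in equilibrium, P1's expected payoff equals the payoff from either row against (7/13, 6/13). Using Up: 9(7/13) + 2(6/13) = 75/13.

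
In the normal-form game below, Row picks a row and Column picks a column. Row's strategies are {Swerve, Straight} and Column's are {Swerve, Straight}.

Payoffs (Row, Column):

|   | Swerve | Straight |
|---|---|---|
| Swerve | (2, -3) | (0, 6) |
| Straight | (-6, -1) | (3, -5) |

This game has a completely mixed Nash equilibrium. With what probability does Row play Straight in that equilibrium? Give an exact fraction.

Let x be the probability that Row plays Swerve. In a completely mixed equilibrium, Column must be indifferent between Swerve and Straight.
Column's expected payoff from Swerve is −3x − (1−x); from Straight it is 6x − 5(1−x).
Setting these equal: −2x − 1 = 11x − 5, so x = 4/13.
Therefore Row plays Straight with probability 1 − 4/13 = 9/13.

9/13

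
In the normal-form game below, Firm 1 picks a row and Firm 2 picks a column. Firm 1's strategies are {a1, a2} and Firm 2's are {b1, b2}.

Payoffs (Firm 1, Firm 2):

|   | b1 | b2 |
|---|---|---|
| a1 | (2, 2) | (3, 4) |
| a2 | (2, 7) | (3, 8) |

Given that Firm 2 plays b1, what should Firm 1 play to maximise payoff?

either — both a1 and a2 are best responses

Against b1, Firm 1 earns 2 from a1 and 2 from a2.
So either strategy is a best response.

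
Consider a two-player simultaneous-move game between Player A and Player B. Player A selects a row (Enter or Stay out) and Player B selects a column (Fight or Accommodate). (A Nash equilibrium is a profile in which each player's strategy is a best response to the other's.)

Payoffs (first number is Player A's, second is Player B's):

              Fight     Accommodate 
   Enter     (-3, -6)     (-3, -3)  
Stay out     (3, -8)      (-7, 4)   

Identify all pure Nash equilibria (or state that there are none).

(Enter, Accommodate)

(Enter, Fight): Player A prefers Stay out (3 > -3); Player B prefers Accommodate (-3 > -6) — not an equilibrium.
(Enter, Accommodate): Player A gets -3 ≥ -7 from Stay out, and Player B gets -3 ≥ -6 from Fight — Nash equilibrium.
(Stay out, Fight): Player B prefers Accommodate (4 > -8) — not an equilibrium.
(Stay out, Accommodate): Player A prefers Enter (-3 > -7) — not an equilibrium.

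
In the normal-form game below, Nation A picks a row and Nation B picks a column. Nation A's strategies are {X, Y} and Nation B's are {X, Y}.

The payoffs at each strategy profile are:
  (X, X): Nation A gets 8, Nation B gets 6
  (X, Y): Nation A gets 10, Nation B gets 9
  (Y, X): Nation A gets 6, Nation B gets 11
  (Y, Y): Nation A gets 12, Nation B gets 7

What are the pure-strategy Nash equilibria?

(X, X): Nation B prefers Y (9 > 6) — not an equilibrium.
(X, Y): Nation A prefers Y (12 > 10) — not an equilibrium.
(Y, X): Nation A prefers X (8 > 6) — not an equilibrium.
(Y, Y): Nation B prefers X (11 > 7) — not an equilibrium.

none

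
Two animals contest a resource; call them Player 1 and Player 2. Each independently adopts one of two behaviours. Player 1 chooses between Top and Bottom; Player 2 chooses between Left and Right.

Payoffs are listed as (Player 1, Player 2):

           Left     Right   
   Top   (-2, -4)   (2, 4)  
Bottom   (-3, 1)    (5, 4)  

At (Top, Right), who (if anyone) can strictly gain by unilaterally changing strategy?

Player 1

Player 1 at (Top, Right) earns 2; deviating to Bottom yields 5 — a strict improvement.
Player 2 earns 4; deviating to Left yields -4 — not better.
Only Player 1 has a strictly profitable deviation.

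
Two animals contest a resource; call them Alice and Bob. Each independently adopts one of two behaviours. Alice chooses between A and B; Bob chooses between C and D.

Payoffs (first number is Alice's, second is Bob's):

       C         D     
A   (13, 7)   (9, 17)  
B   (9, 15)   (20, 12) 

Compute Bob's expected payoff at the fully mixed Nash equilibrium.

First find p, the probability Alice plays A, from Bob's indifference between C and D: 7p + 15(1−p) = 17p + 12(1−p), giving p = 3/13.
Since Bob is indifferent in equilibrium, Bob's expected payoff equals the payoff from either column against (3/13, 10/13). Using C: 7(3/13) + 15(10/13) = 171/13.

171/13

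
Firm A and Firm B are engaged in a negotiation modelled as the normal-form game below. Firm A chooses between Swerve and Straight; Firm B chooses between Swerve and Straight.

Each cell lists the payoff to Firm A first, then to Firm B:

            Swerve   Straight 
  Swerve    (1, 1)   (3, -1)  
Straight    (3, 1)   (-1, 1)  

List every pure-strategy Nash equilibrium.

(Straight, Swerve)

(Swerve, Swerve): Firm A prefers Straight (3 > 1) — not an equilibrium.
(Swerve, Straight): Firm B prefers Swerve (1 > -1) — not an equilibrium.
(Straight, Swerve): Firm A gets 3 ≥ 1 from Swerve, and Firm B gets 1 ≥ 1 from Straight — Nash equilibrium.
(Straight, Straight): Firm A prefers Swerve (3 > -1) — not an equilibrium.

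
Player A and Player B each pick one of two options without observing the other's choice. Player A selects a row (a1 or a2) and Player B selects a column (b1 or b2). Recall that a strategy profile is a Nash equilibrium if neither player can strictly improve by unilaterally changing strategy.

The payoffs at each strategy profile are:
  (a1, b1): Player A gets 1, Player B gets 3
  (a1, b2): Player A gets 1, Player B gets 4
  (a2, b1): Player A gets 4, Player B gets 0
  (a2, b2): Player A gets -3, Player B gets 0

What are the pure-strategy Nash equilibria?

(a1, b2) and (a2, b1)

(a1, b1): Player A prefers a2 (4 > 1); Player B prefers b2 (4 > 3) — not an equilibrium.
(a1, b2): Player A gets 1 ≥ -3 from a2, and Player B gets 4 ≥ 3 from b1 — Nash equilibrium.
(a2, b1): Player A gets 4 ≥ 1 from a1, and Player B gets 0 ≥ 0 from b2 — Nash equilibrium.
(a2, b2): Player A prefers a1 (1 > -3) — not an equilibrium.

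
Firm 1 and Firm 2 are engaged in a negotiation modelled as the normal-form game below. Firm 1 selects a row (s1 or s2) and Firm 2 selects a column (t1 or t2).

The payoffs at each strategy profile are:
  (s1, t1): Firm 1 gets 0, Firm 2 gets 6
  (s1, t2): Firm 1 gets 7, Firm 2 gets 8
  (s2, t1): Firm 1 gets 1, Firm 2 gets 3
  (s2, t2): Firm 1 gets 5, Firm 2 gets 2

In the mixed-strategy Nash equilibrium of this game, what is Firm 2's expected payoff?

First find p, the probability Firm 1 plays s1, from Firm 2's indifference between t1 and t2: 6p + 3(1−p) = 8p + 2(1−p), giving p = 1/3.
Since Firm 2 is indifferent in equilibrium, Firm 2's expected payoff equals the payoff from either column against (1/3, 2/3). Using t1: 6(1/3) + 3(2/3) = 4.

4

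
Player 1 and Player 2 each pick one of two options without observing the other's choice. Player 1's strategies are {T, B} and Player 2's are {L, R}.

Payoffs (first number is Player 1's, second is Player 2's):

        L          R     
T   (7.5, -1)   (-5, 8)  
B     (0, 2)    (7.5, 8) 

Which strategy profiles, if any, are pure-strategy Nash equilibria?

(B, R)

(T, L): Player 2 prefers R (8 > -1) — not an equilibrium.
(T, R): Player 1 prefers B (7.5 > -5) — not an equilibrium.
(B, L): Player 1 prefers T (7.5 > 0); Player 2 prefers R (8 > 2) — not an equilibrium.
(B, R): Player 1 gets 7.5 ≥ -5 from T, and Player 2 gets 8 ≥ 2 from L — Nash equilibrium.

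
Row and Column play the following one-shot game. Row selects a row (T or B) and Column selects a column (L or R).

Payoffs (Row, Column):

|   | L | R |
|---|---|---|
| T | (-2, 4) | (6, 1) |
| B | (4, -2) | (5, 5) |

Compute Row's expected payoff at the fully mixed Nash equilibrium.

First find y, the probability Column plays L, from Row's indifference between T and B: −2y + 6(1−y) = 4y + 5(1−y), giving y = 1/7.
Since Row is indifferent in equilibrium, Row's expected payoff equals the payoff from either row against (1/7, 6/7). Using T: −2(1/7) + 6(6/7) = 34/7.

34/7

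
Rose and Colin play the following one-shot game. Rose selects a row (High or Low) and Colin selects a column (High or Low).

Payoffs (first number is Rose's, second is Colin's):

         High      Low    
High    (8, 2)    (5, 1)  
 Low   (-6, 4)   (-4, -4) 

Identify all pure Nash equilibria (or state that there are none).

(High, High)

(High, High): Rose gets 8 ≥ -6 from Low, and Colin gets 2 ≥ 1 from Low — Nash equilibrium.
(High, Low): Colin prefers High (2 > 1) — not an equilibrium.
(Low, High): Rose prefers High (8 > -6) — not an equilibrium.
(Low, Low): Rose prefers High (5 > -4); Colin prefers High (4 > -4) — not an equilibrium.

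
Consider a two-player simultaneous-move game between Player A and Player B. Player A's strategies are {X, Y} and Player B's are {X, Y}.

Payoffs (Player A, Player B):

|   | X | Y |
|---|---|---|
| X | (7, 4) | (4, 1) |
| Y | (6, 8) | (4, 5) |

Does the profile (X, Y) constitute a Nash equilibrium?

At (X, Y), Player A earns 4; switching to Y would give 4, so Player A has no profitable deviation.
Player B earns 1; switching to X would give 4, so Player B would deviate.
Since at least one player can profitably deviate, this is not a Nash equilibrium.

No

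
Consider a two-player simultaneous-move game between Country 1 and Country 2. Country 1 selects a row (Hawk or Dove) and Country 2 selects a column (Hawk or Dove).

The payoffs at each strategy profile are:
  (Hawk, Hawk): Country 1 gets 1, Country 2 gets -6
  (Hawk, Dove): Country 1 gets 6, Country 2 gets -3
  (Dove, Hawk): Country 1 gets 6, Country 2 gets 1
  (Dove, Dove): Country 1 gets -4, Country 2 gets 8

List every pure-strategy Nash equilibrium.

(Hawk, Dove)

(Hawk, Hawk): Country 1 prefers Dove (6 > 1); Country 2 prefers Dove (-3 > -6) — not an equilibrium.
(Hawk, Dove): Country 1 gets 6 ≥ -4 from Dove, and Country 2 gets -3 ≥ -6 from Hawk — Nash equilibrium.
(Dove, Hawk): Country 2 prefers Dove (8 > 1) — not an equilibrium.
(Dove, Dove): Country 1 prefers Hawk (6 > -4) — not an equilibrium.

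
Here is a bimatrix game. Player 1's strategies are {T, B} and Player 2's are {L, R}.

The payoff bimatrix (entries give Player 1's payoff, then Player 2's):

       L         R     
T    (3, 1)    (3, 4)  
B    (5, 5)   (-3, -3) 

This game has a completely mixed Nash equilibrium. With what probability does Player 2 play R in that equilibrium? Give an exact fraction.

Let q be the probability that Player 2 plays L. In a completely mixed equilibrium, Player 1 must be indifferent between T and B.
Player 1's expected payoff from T is 3q + 3(1−q); from B it is 5q − 3(1−q).
Setting these equal: 3 = 8q − 3, so q = 3/4.
Therefore Player 2 plays R with probability 1 − 3/4 = 1/4.

1/4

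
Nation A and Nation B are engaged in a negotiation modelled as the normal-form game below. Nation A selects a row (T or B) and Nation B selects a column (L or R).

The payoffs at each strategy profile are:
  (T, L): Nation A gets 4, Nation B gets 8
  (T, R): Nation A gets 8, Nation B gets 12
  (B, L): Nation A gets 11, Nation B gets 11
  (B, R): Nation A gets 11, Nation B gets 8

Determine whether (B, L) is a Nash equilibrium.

Yes

At (B, L), Nation A earns 11; switching to T would give 4, so Nation A has no profitable deviation.
Nation B earns 11; switching to R would give 8, so Nation B has no profitable deviation.
Neither player can gain by a unilateral deviation, so this profile is a Nash equilibrium.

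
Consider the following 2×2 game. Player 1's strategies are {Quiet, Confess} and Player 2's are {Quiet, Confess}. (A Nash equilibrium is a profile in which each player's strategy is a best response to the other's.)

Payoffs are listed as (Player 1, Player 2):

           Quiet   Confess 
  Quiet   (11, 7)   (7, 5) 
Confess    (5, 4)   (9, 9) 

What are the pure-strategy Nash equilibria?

(Quiet, Quiet) and (Confess, Confess)

(Quiet, Quiet): Player 1 gets 11 ≥ 5 from Confess, and Player 2 gets 7 ≥ 5 from Confess — Nash equilibrium.
(Quiet, Confess): Player 1 prefers Confess (9 > 7); Player 2 prefers Quiet (7 > 5) — not an equilibrium.
(Confess, Quiet): Player 1 prefers Quiet (11 > 5); Player 2 prefers Confess (9 > 4) — not an equilibrium.
(Confess, Confess): Player 1 gets 9 ≥ 7 from Quiet, and Player 2 gets 9 ≥ 4 from Quiet — Nash equilibrium.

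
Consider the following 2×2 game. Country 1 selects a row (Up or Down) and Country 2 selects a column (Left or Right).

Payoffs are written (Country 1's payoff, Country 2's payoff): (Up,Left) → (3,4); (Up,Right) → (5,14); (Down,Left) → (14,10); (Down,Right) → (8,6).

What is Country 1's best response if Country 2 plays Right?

Against Right, Country 1 earns 5 from Up and 8 from Down.
So Down is the best response.

Down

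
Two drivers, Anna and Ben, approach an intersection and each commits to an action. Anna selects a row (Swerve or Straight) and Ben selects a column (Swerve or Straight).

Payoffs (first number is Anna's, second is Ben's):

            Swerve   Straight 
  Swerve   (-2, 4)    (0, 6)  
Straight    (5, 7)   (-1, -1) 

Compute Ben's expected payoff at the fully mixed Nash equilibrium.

First find x, the probability Anna plays Swerve, from Ben's indifference between Swerve and Straight: 4x + 7(1−x) = 6x − (1−x), giving x = 4/5.
Since Ben is indifferent in equilibrium, Ben's expected payoff equals the payoff from either column against (4/5, 1/5). Using Swerve: 4(4/5) + 7(1/5) = 23/5.

23/5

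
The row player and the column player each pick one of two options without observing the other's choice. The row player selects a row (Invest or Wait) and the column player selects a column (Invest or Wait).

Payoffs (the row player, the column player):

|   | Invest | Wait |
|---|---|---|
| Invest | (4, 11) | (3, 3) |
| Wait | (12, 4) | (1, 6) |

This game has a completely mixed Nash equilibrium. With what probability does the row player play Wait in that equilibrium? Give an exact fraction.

4/5

Let p be the probability that the row player plays Invest. In a completely mixed equilibrium, the column player must be indifferent between Invest and Wait.
The column player's expected payoff from Invest is 11p + 4(1−p); from Wait it is 3p + 6(1−p).
Setting these equal: 7p + 4 = −3p + 6, so p = 1/5.
Therefore the row player plays Wait with probability 1 − 1/5 = 4/5.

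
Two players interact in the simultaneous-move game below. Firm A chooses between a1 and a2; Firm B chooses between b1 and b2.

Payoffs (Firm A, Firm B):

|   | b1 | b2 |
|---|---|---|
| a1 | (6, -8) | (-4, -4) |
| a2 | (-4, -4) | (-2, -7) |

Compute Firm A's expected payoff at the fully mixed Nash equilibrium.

-7/3

First find q, the probability Firm B plays b1, from Firm A's indifference between a1 and a2: 6q − 4(1−q) = −4q − 2(1−q), giving q = 1/6.
Since Firm A is indifferent in equilibrium, Firm A's expected payoff equals the payoff from either row against (1/6, 5/6). Using a1: 6(1/6) − 4(5/6) = -7/3.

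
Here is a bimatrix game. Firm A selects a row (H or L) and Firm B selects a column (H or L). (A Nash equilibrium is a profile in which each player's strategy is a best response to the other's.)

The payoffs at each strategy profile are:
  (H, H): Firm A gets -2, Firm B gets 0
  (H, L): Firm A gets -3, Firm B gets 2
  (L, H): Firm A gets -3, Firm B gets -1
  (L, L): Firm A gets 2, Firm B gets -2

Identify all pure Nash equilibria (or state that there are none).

none

(H, H): Firm B prefers L (2 > 0) — not an equilibrium.
(H, L): Firm A prefers L (2 > -3) — not an equilibrium.
(L, H): Firm A prefers H (-2 > -3) — not an equilibrium.
(L, L): Firm B prefers H (-1 > -2) — not an equilibrium.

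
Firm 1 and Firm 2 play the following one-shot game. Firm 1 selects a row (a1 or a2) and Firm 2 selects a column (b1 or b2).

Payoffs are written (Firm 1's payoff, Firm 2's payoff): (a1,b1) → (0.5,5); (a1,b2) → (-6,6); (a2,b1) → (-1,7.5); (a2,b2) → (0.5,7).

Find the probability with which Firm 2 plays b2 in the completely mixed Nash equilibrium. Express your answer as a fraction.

3/16

Let c be the probability that Firm 2 plays b1. In a completely mixed equilibrium, Firm 1 must be indifferent between a1 and a2.
Firm 1's expected payoff from a1 is 0.5c − 6(1−c); from a2 it is −c + 0.5(1−c).
Setting these equal: 6.5c − 6 = −1.5c + 0.5, so c = 13/16.
Therefore Firm 2 plays b2 with probability 1 − 13/16 = 3/16.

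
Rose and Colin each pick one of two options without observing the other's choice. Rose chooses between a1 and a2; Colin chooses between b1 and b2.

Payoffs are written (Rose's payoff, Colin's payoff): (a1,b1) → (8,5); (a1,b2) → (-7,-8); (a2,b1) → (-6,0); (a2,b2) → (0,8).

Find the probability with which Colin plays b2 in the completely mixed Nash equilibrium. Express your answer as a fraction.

2/3

Let c be the probability that Colin plays b1. In a completely mixed equilibrium, Rose must be indifferent between a1 and a2.
Rose's expected payoff from a1 is 8c − 7(1−c); from a2 it is −6c.
Setting these equal: 15c − 7 = −6c, so c = 1/3.
Therefore Colin plays b2 with probability 1 − 1/3 = 2/3.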